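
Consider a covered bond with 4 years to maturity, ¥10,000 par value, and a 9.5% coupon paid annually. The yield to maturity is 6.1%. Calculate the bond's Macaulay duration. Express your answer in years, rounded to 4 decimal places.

Periodic yield y = 0.061. Discount each cash flow and weight by its year:
  t   CF        PV=CF/(1+0.061)^t    t·PV
  1       950.00       895.3817       895.3817
  2       950.00       843.9036     1,687.8072
  3       950.00       795.3851     2,386.1553
  4    10,950.00     8,640.7728    34,563.0910
  Σ                 11,175.4432    39,532.4352
Price P = Σ PV = 11,175.4432.
Macaulay duration = Σ(t·PV) / P = 39,532.4352 / 11,175.4432 = 3.53744 years.

3.5374 years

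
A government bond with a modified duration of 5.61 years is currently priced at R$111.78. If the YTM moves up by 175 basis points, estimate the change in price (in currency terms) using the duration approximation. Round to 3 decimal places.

Duration approximation: ΔP/P ≈ -D_mod · Δy = -5.61 × (+0.0175) = -0.098175.
ΔP ≈ 111.78 × (-0.098175) = -10.9740015.

-R$10.974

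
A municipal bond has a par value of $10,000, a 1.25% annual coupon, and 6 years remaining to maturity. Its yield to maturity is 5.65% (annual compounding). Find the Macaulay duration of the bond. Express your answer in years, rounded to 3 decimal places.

5.788 years

Periodic yield y = 0.0565. Discount each cash flow and weight by its year:
  t   CF        PV=CF/(1+0.0565)^t    t·PV
  1       125.00       118.3152       118.3152
  2       125.00       111.9879       223.9758
  3       125.00       105.9989       317.9968
  4       125.00       100.3303       401.3211
  5       125.00        94.9648       474.8238
  6    10,125.00     7,280.7819    43,684.6916
  Σ                  7,812.3790    45,221.1243
Price P = Σ PV = 7,812.3790.
Macaulay duration = Σ(t·PV) / P = 45,221.1243 / 7,812.3790 = 5.78839 years.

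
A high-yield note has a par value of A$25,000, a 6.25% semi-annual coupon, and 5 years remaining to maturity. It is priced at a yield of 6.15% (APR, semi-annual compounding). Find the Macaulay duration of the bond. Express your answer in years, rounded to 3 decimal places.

Periodic yield y = 0.03075. Discount each cash flow and weight by its period:
  t   CF        PV=CF/(1+0.03075)^t    t·PV
  1       781.25       757.9432       757.9432
  2       781.25       735.3318     1,470.6636
  3       781.25       713.3949     2,140.1847
  4       781.25       692.1124     2,768.4498
  5       781.25       671.4649     3,357.3245
  6       781.25       651.4333     3,908.5999
  7       781.25       631.9993     4,423.9954
  8       781.25       613.1451     4,905.1610
  9       781.25       594.8534     5,353.6805
  10   25,781.25    19,044.5421   190,445.4212
  Σ                 25,106.2206   219,531.4238
Price P = Σ PV = 25,106.2206.
Macaulay duration = Σ(t·PV) / P = 219,531.4238 / 25,106.2206 = 8.74410 half-year periods.
In years: 8.74410 / 2 = 4.37205 years.

4.372 years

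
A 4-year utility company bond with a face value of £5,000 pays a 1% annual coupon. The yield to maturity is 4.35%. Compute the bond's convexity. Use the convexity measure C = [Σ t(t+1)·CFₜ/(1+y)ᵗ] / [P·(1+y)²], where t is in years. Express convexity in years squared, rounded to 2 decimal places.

17.98

With y = 0.0435:
  t   CF        PV=CF/(1+0.0435)^t    t·PV        t(t+1)·PV
  1        50.00        47.9157        47.9157          95.8313
  2        50.00        45.9182        91.8365         275.5094
  3        50.00        44.0040       132.0121         528.0486
  4     5,050.00     4,259.1366    17,036.5462      85,182.7311
  Σ                  4,396.9745    17,308.3105      86,082.1204
P = 4,396.9745.
Convexity = Σ t(t+1)·PV / [P·(1+y)²] = 86,082.1204 / (4,396.9745 × 1.088892) = 17.97935.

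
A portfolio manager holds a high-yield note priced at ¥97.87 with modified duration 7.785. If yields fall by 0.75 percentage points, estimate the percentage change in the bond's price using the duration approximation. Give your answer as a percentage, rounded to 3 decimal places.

Duration approximation: ΔP/P ≈ -D_mod · Δy = -7.785 × (-0.0075) = +0.0583875.
As a percentage: +5.83875%.

+5.839%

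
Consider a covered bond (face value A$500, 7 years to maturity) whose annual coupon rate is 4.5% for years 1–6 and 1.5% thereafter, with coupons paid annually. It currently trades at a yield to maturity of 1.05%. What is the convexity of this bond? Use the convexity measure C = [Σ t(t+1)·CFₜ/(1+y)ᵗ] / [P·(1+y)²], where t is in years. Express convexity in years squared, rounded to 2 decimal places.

46.88

With y = 0.0105:
  t   CF        PV=CF/(1+0.0105)^t    t·PV        t(t+1)·PV
  1        22.50        22.2662        22.2662          44.5324
  2        22.50        22.0348        44.0697         132.2090
  3        22.50        21.8059        65.4176         261.6705
  4        22.50        21.5793        86.3172         431.5859
  5        22.50        21.3551       106.7753         640.6520
  6        22.50        21.1332       126.7990         887.5931
  7       507.50       471.7173     3,302.0212      26,416.1699
  Σ                    601.8918     3,753.6663      28,814.4128
P = 601.8918.
Convexity = Σ t(t+1)·PV / [P·(1+y)²] = 28,814.4128 / (601.8918 × 1.021110) = 46.88336.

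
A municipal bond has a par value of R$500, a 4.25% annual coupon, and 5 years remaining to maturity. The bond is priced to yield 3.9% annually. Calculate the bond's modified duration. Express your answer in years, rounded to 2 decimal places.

Periodic yield y = 0.039. First find Macaulay duration:
  t   CF        PV=CF/(1+0.039)^t    t·PV
  1        21.25        20.4524        20.4524
  2        21.25        19.6847        39.3693
  3        21.25        18.9458        56.8373
  4        21.25        18.2346        72.9385
  5       521.25       430.4952     2,152.4761
  Σ                    507.8126     2,342.0736
P = 507.8126; Macaulay duration = 2,342.0736 / 507.8126 = 4.61208 years.
Modified duration = D_Mac / (1 + y) = 4.61208 / 1.039 = 4.43896 years.

4.44 years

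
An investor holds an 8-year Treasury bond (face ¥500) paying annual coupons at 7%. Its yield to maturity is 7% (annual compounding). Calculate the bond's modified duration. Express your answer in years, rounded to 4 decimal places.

5.9713 years

Periodic yield y = 0.07. First find Macaulay duration:
  t   CF        PV=CF/(1+0.07)^t    t·PV
  1        35.00        32.7103        32.7103
  2        35.00        30.5704        61.1407
  3        35.00        28.5704        85.7113
  4        35.00        26.7013       106.8053
  5        35.00        24.9545       124.7726
  6        35.00        23.3220       139.9319
  7        35.00        21.7962       152.5737
  8       535.00       311.3749     2,490.9990
  Σ                    500.0000     3,194.6447
P = 500.0000; Macaulay duration = 3,194.6447 / 500.0000 = 6.38929 years.
Modified duration = D_Mac / (1 + y) = 6.38929 / 1.07 = 5.97130 years.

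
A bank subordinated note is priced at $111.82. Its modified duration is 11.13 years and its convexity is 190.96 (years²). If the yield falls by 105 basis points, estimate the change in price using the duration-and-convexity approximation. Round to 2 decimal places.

Duration effect: -D_mod·Δy = -11.13 × (-0.0105) = +0.116865
Convexity effect: ½·C·(Δy)² = 0.5 × 190.96 × (-0.0105)² = +0.01052667
ΔP/P ≈ +0.116865 + 0.01052667 = +0.12739167
ΔP ≈ 111.82 × (+0.12739167) = +14.2449365394.

+$14.24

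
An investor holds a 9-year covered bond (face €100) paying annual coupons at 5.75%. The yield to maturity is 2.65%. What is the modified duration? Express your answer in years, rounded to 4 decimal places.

7.2816 years

Periodic yield y = 0.0265. First find Macaulay duration:
  t   CF        PV=CF/(1+0.0265)^t    t·PV
  1         5.75         5.6016         5.6016
  2         5.75         5.4569        10.9139
  3         5.75         5.3161        15.9482
  4         5.75         5.1788        20.7153
  5         5.75         5.0451        25.2257
  6         5.75         4.9149        29.4894
  7         5.75         4.7880        33.5161
  8         5.75         4.6644        37.3152
  9       105.75        83.5699       752.1289
  Σ                    124.5357       930.8543
P = 124.5357; Macaulay duration = 930.8543 / 124.5357 = 7.47460 years.
Modified duration = D_Mac / (1 + y) = 7.47460 / 1.0265 = 7.28163 years.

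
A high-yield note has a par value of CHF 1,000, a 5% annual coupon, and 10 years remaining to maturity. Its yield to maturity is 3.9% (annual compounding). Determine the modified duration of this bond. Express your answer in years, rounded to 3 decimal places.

7.891 years

Periodic yield y = 0.039. First find Macaulay duration:
  t   CF        PV=CF/(1+0.039)^t    t·PV
  1        50.00        48.1232        48.1232
  2        50.00        46.3168        92.6337
  3        50.00        44.5783       133.7349
  4        50.00        42.9050       171.6200
  5        50.00        41.2945       206.4725
  6        50.00        39.7445       238.4668
  7        50.00        38.2526       267.7683
  8        50.00        36.8168       294.5341
  9        50.00        35.4348       318.9133
  10    1,050.00       716.1992     7,161.9919
  Σ                  1,089.6657     8,934.2586
P = 1,089.6657; Macaulay duration = 8,934.2586 / 1,089.6657 = 8.19908 years.
Modified duration = D_Mac / (1 + y) = 8.19908 / 1.039 = 7.89132 years.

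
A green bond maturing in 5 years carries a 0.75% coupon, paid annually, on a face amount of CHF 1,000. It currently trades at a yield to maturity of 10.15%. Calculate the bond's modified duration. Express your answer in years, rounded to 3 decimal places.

Periodic yield y = 0.1015. First find Macaulay duration:
  t   CF        PV=CF/(1+0.1015)^t    t·PV
  1         7.50         6.8089         6.8089
  2         7.50         6.1815        12.3630
  3         7.50         5.6119        16.8356
  4         7.50         5.0948        20.3790
  5     1,007.50       621.3303     3,106.6516
  Σ                    645.0273     3,163.0381
P = 645.0273; Macaulay duration = 3,163.0381 / 645.0273 = 4.90373 years.
Modified duration = D_Mac / (1 + y) = 4.90373 / 1.1015 = 4.45186 years.

4.452 years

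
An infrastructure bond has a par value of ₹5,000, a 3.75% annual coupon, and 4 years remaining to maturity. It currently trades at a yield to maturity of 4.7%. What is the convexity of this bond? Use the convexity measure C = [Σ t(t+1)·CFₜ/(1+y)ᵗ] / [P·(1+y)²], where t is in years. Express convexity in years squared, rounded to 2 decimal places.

With y = 0.047:
  t   CF        PV=CF/(1+0.047)^t    t·PV        t(t+1)·PV
  1       187.50       179.0831       179.0831         358.1662
  2       187.50       171.0440       342.0881       1,026.2642
  3       187.50       163.3658       490.0975       1,960.3900
  4     5,187.50     4,316.8940    17,267.5759      86,337.8796
  Σ                  4,830.3869    18,278.8446      89,682.7000
P = 4,830.3869.
Convexity = Σ t(t+1)·PV / [P·(1+y)²] = 89,682.7000 / (4,830.3869 × 1.096209) = 16.93688.

16.94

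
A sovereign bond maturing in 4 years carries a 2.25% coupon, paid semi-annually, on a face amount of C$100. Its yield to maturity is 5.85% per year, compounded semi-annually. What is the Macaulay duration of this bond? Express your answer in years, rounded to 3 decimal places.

3.834 years

Periodic yield y = 0.02925. Discount each cash flow and weight by its period:
  t   CF        PV=CF/(1+0.02925)^t    t·PV
  1        1.125         1.0930         1.0930
  2        1.125         1.0620         2.1239
  3        1.125         1.0318         3.0954
  4        1.125         1.0025         4.0099
  5        1.125         0.9740         4.8699
  6        1.125         0.9463         5.6778
  7        1.125         0.9194         6.4358
  8      101.125        80.2956       642.3645
  Σ                     87.3245       669.6701
Price P = Σ PV = 87.3245.
Macaulay duration = Σ(t·PV) / P = 669.6701 / 87.3245 = 7.66876 half-year periods.
In years: 7.66876 / 2 = 3.83438 years.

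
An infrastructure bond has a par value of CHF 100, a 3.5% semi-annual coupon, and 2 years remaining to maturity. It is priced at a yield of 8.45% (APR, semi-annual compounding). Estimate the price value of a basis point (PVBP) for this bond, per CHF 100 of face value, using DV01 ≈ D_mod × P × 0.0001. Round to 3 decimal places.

Periodic yield y = 0.04225.
  t   CF        PV=CF/(1+0.04225)^t    t·PV
  1         1.75         1.6791         1.6791
  2         1.75         1.6110         3.2220
  3         1.75         1.5457         4.6371
  4       101.75        86.2277       344.9108
  Σ                     91.0634       354.4489
P = 91.0634; D_Mac = 3.89233 half-year periods = 1.94616 yrs; D_mod = 1.86727 yrs.
DV01 ≈ 1.86727 × 91.0634 × 0.0001 = 0.017004.

CHF 0.017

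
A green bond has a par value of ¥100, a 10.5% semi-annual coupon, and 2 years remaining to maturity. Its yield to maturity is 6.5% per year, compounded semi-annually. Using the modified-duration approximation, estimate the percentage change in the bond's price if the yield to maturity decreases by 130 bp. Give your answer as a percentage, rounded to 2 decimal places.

Periodic yield y = 0.0325. Modified duration first:
  t   CF        PV=CF/(1+0.0325)^t    t·PV
  1         5.25         5.0847         5.0847
  2         5.25         4.9247         9.8494
  3         5.25         4.7697        14.3090
  4       105.25        92.6108       370.4434
  Σ                    107.3900       399.6866
P = 107.3900; D_Mac = 3.72182 half-year periods = 1.86091 yrs; D_mod = 1.86091/(1+0.0325) = 1.80234 yrs.
ΔP/P ≈ -D_mod · Δy = -1.80234 × (-0.013) = +0.023430 = +2.3430%.

+2.34%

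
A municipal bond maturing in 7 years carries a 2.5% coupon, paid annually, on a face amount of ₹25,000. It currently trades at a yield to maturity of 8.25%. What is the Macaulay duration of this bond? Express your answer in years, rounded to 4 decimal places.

Periodic yield y = 0.0825. Discount each cash flow and weight by its year:
  t   CF        PV=CF/(1+0.0825)^t    t·PV
  1       625.00       577.3672       577.3672
  2       625.00       533.3646     1,066.7292
  3       625.00       492.7156     1,478.1468
  4       625.00       455.1645     1,820.6581
  5       625.00       420.4753     2,102.3765
  6       625.00       388.4298     2,330.5790
  7    25,625.00    14,711.8924   102,983.2466
  Σ                 17,579.4094   112,359.1034
Price P = Σ PV = 17,579.4094.
Macaulay duration = Σ(t·PV) / P = 112,359.1034 / 17,579.4094 = 6.39152 years.

6.3915 years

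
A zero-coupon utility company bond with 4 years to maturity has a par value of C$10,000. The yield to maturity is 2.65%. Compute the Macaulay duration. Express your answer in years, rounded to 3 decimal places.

4.000 years

A zero-coupon bond has a single cash flow at maturity, so its Macaulay duration equals its maturity: 4 years.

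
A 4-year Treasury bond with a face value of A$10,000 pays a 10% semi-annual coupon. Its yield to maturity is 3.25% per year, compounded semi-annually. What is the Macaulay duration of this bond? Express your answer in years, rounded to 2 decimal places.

Periodic yield y = 0.01625. Discount each cash flow and weight by its period:
  t   CF        PV=CF/(1+0.01625)^t    t·PV
  1       500.00       492.0049       492.0049
  2       500.00       484.1377       968.2754
  3       500.00       476.3962     1,429.1887
  4       500.00       468.7786     1,875.1144
  5       500.00       461.2827     2,306.4137
  6       500.00       453.9068     2,723.4406
  7       500.00       446.6487     3,126.5410
  8    10,500.00     9,229.6415    73,837.1316
  Σ                 12,512.7971    86,758.1104
Price P = Σ PV = 12,512.7971.
Macaulay duration = Σ(t·PV) / P = 86,758.1104 / 12,512.7971 = 6.93355 half-year periods.
In years: 6.93355 / 2 = 3.46678 years.

3.47 years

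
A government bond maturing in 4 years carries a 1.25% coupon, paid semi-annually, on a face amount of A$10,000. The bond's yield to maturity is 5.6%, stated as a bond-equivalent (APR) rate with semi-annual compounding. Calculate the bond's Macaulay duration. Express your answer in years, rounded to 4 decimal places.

3.9047 years

Periodic yield y = 0.028. Discount each cash flow and weight by its period:
  t   CF        PV=CF/(1+0.028)^t    t·PV
  1        62.50        60.7977        60.7977
  2        62.50        59.1417       118.2834
  3        62.50        57.5308       172.5925
  4        62.50        55.9638       223.8554
  5        62.50        54.4395       272.1977
  6        62.50        52.9568       317.7405
  7        62.50        51.5143       360.6004
  8    10,062.50     8,067.9087    64,543.2698
  Σ                  8,460.2534    66,069.3374
Price P = Σ PV = 8,460.2534.
Macaulay duration = Σ(t·PV) / P = 66,069.3374 / 8,460.2534 = 7.80938 half-year periods.
In years: 7.80938 / 2 = 3.90469 years.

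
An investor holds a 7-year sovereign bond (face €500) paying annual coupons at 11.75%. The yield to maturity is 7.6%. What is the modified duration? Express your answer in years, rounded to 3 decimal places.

Periodic yield y = 0.076. First find Macaulay duration:
  t   CF        PV=CF/(1+0.076)^t    t·PV
  1        58.75        54.6004        54.6004
  2        58.75        50.7438       101.4877
  3        58.75        47.1597       141.4791
  4        58.75        43.8287       175.3149
  5        58.75        40.7330       203.6651
  6        58.75        37.8560       227.1357
  7       558.75       334.6044     2,342.2307
  Σ                    609.5260     3,245.9136
P = 609.5260; Macaulay duration = 3,245.9136 / 609.5260 = 5.32531 years.
Modified duration = D_Mac / (1 + y) = 5.32531 / 1.076 = 4.94917 years.

4.949 years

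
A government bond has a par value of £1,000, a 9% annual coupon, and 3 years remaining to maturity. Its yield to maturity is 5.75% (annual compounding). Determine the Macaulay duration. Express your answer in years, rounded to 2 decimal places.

Periodic yield y = 0.0575. Discount each cash flow and weight by its year:
  t   CF        PV=CF/(1+0.0575)^t    t·PV
  1        90.00        85.1064        85.1064
  2        90.00        80.4788       160.9577
  3     1,090.00       921.6910     2,765.0731
  Σ                  1,087.2763     3,011.1372
Price P = Σ PV = 1,087.2763.
Macaulay duration = Σ(t·PV) / P = 3,011.1372 / 1,087.2763 = 2.76943 years.

2.77 years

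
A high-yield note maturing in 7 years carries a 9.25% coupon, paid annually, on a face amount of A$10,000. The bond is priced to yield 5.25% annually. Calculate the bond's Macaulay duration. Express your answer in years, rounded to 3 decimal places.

Periodic yield y = 0.0525. Discount each cash flow and weight by its year:
  t   CF        PV=CF/(1+0.0525)^t    t·PV
  1       925.00       878.8599       878.8599
  2       925.00       835.0212     1,670.0425
  3       925.00       793.3694     2,380.1081
  4       925.00       753.7951     3,015.1804
  5       925.00       716.1949     3,580.9744
  6       925.00       680.4702     4,082.8212
  7    10,925.00     7,636.0140    53,452.0978
  Σ                 12,293.7246    69,060.0841
Price P = Σ PV = 12,293.7246.
Macaulay duration = Σ(t·PV) / P = 69,060.0841 / 12,293.7246 = 5.61751 years.

5.618 years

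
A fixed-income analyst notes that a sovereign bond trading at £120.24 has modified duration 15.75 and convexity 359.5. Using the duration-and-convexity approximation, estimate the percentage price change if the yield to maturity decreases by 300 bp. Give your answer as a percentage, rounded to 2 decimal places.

Duration effect: -D_mod·Δy = -15.75 × (-0.03) = +0.472500
Convexity effect: ½·C·(Δy)² = 0.5 × 359.5 × (-0.03)² = +0.1617750
ΔP/P ≈ +0.472500 + 0.1617750 = +0.634275
= +63.4275%.

+63.43%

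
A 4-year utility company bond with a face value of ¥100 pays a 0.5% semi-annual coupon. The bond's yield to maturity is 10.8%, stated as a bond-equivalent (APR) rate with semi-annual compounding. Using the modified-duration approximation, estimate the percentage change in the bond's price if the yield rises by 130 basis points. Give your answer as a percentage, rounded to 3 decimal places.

Periodic yield y = 0.054. Modified duration first:
  t   CF        PV=CF/(1+0.054)^t    t·PV
  1         0.25         0.2372         0.2372
  2         0.25         0.2250         0.4501
  3         0.25         0.2135         0.6405
  4         0.25         0.2026         0.8103
  5         0.25         0.1922         0.9610
  6         0.25         0.1823         1.0941
  7         0.25         0.1730         1.2110
  8       100.25        65.8202       526.5620
  Σ                     67.2461       531.9661
P = 67.2461; D_Mac = 7.91074 half-year periods = 3.95537 yrs; D_mod = 3.95537/(1+0.054) = 3.75272 yrs.
ΔP/P ≈ -D_mod · Δy = -3.75272 × (+0.013) = -0.048785 = -4.8785%.

-4.879%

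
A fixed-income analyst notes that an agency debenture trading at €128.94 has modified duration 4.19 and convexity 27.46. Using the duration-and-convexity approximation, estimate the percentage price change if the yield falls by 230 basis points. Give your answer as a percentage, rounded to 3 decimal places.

+10.363%

Duration effect: -D_mod·Δy = -4.19 × (-0.023) = +0.096370
Convexity effect: ½·C·(Δy)² = 0.5 × 27.46 × (-0.023)² = +0.00726317
ΔP/P ≈ +0.096370 + 0.00726317 = +0.10363317
= +10.363317%.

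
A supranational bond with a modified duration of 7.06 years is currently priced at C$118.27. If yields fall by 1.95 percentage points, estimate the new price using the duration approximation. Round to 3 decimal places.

Duration approximation: ΔP/P ≈ -D_mod · Δy = -7.06 × (-0.0195) = +0.137670.
New price ≈ 118.27 × (1 + 0.137670) = 134.5522309.

C$134.552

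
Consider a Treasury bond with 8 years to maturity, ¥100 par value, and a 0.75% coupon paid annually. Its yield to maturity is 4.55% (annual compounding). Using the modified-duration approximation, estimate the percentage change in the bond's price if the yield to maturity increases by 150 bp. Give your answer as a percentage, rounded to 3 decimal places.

Periodic yield y = 0.0455. Modified duration first:
  t   CF        PV=CF/(1+0.0455)^t    t·PV
  1         0.75         0.7174         0.7174
  2         0.75         0.6861         1.3723
  3         0.75         0.6563         1.9688
  4         0.75         0.6277         2.5109
  5         0.75         0.6004         3.0020
  6         0.75         0.5743         3.4456
  7         0.75         0.5493         3.8450
  8       100.75        70.5753       564.6024
  Σ                     74.9868       581.4644
P = 74.9868; D_Mac = 7.75423 yrs; D_mod = 7.75423/(1+0.0455) = 7.41676 yrs.
ΔP/P ≈ -D_mod · Δy = -7.41676 × (+0.015) = -0.111251 = -11.1251%.

-11.125%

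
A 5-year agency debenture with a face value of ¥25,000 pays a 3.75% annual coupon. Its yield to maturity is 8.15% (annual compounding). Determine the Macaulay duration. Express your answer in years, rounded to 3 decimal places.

Periodic yield y = 0.0815. Discount each cash flow and weight by its year:
  t   CF        PV=CF/(1+0.0815)^t    t·PV
  1       937.50       866.8516       866.8516
  2       937.50       801.5271     1,603.0543
  3       937.50       741.1254     2,223.3762
  4       937.50       685.2755     2,741.1018
  5    25,937.50    17,530.5481    87,652.7406
  Σ                 20,625.3277    95,087.1245
Price P = Σ PV = 20,625.3277.
Macaulay duration = Σ(t·PV) / P = 95,087.1245 / 20,625.3277 = 4.61021 years.

4.610 years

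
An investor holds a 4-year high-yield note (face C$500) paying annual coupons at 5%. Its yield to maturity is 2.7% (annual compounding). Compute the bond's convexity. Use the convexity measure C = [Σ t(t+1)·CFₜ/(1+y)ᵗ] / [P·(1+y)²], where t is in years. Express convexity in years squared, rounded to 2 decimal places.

17.30

With y = 0.027:
  t   CF        PV=CF/(1+0.027)^t    t·PV        t(t+1)·PV
  1        25.00        24.3427        24.3427          48.6855
  2        25.00        23.7028        47.4055         142.2166
  3        25.00        23.0796        69.2389         276.9555
  4       525.00       471.9299     1,887.7198       9,438.5988
  Σ                    543.0551     2,028.7069       9,906.4563
P = 543.0551.
Convexity = Σ t(t+1)·PV / [P·(1+y)²] = 9,906.4563 / (543.0551 × 1.054729) = 17.29552.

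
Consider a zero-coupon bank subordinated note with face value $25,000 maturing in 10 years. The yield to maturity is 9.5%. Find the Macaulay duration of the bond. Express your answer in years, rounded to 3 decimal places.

10.000 years

A zero-coupon bond has a single cash flow at maturity, so its Macaulay duration equals its maturity: 10 years.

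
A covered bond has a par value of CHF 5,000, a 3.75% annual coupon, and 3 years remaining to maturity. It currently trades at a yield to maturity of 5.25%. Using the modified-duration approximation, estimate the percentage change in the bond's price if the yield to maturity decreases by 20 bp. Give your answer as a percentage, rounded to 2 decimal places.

+0.55%

Periodic yield y = 0.0525. Modified duration first:
  t   CF        PV=CF/(1+0.0525)^t    t·PV
  1       187.50       178.1473       178.1473
  2       187.50       169.2611       338.5221
  3     5,187.50     4,449.3011    13,347.9033
  Σ                  4,796.7094    13,864.5727
P = 4,796.7094; D_Mac = 2.89043 yrs; D_mod = 2.89043/(1+0.0525) = 2.74626 yrs.
ΔP/P ≈ -D_mod · Δy = -2.74626 × (-0.002) = +0.005493 = +0.5493%.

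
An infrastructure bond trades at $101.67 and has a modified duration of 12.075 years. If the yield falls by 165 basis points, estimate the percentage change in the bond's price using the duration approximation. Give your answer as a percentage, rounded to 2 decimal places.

+19.92%

Duration approximation: ΔP/P ≈ -D_mod · Δy = -12.075 × (-0.0165) = +0.1992375.
As a percentage: +19.92375%.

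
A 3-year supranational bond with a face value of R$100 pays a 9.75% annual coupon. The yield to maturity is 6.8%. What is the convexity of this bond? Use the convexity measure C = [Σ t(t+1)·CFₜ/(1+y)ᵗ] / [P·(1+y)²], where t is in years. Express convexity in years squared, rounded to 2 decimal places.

With y = 0.068:
  t   CF        PV=CF/(1+0.068)^t    t·PV        t(t+1)·PV
  1         9.75         9.1292         9.1292          18.2584
  2         9.75         8.5480        17.0959          51.2877
  3       109.75        90.0929       270.2788       1,081.1153
  Σ                    107.7701       296.5039       1,150.6615
P = 107.7701.
Convexity = Σ t(t+1)·PV / [P·(1+y)²] = 1,150.6615 / (107.7701 × 1.140624) = 9.36067.

9.36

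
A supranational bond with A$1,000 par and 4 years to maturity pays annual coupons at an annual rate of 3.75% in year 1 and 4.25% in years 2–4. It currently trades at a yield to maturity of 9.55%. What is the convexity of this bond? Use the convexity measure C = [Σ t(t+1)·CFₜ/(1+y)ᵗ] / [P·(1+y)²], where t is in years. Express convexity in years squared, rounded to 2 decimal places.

15.28

With y = 0.0955:
  t   CF        PV=CF/(1+0.0955)^t    t·PV        t(t+1)·PV
  1        37.50        34.2309        34.2309          68.4619
  2        42.50        35.4131        70.8262         212.4787
  3        42.50        32.3260        96.9780         387.9118
  4     1,042.50       723.8133     2,895.2530      14,476.2652
  Σ                    825.7833     3,097.2882      15,145.1177
P = 825.7833.
Convexity = Σ t(t+1)·PV / [P·(1+y)²] = 15,145.1177 / (825.7833 × 1.200120) = 15.28206.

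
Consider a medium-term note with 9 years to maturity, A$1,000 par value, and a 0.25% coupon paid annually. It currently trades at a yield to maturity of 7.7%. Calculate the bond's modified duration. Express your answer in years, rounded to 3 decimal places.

8.232 years

Periodic yield y = 0.077. First find Macaulay duration:
  t   CF        PV=CF/(1+0.077)^t    t·PV
  1         2.50         2.3213         2.3213
  2         2.50         2.1553         4.3106
  3         2.50         2.0012         6.0036
  4         2.50         1.8581         7.4325
  5         2.50         1.7253         8.6264
  6         2.50         1.6019         9.6116
  7         2.50         1.4874        10.4119
  8         2.50         1.3811        11.0485
  9     1,002.50       514.2130     4,627.9170
  Σ                    528.7446     4,687.6835
P = 528.7446; Macaulay duration = 4,687.6835 / 528.7446 = 8.86569 years.
Modified duration = D_Mac / (1 + y) = 8.86569 / 1.077 = 8.23183 years.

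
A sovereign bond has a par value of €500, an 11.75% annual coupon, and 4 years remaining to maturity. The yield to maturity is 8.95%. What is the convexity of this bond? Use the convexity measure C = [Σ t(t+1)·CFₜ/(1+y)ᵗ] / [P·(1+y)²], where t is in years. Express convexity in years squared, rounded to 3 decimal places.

13.718

With y = 0.0895:
  t   CF        PV=CF/(1+0.0895)^t    t·PV        t(t+1)·PV
  1        58.75        53.9238        53.9238         107.8476
  2        58.75        49.4941        98.9882         296.9646
  3        58.75        45.4283       136.2848         545.1392
  4       558.75       396.5597     1,586.2389       7,931.1944
  Σ                    545.4059     1,875.4357       8,881.1458
P = 545.4059.
Convexity = Σ t(t+1)·PV / [P·(1+y)²] = 8,881.1458 / (545.4059 × 1.187010) = 13.71812.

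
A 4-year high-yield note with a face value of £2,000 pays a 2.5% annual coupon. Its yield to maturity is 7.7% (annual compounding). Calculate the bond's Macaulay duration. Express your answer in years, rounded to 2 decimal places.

3.84 years

Periodic yield y = 0.077. Discount each cash flow and weight by its year:
  t   CF        PV=CF/(1+0.077)^t    t·PV
  1        50.00        46.4253        46.4253
  2        50.00        43.1061        86.2122
  3        50.00        40.0242       120.0727
  4     2,050.00     1,523.6705     6,094.6818
  Σ                  1,653.2260     6,347.3919
Price P = Σ PV = 1,653.2260.
Macaulay duration = Σ(t·PV) / P = 6,347.3919 / 1,653.2260 = 3.83940 years.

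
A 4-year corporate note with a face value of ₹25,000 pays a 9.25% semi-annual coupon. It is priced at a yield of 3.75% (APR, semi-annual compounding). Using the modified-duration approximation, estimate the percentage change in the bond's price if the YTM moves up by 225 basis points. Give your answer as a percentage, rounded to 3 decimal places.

Periodic yield y = 0.01875. Modified duration first:
  t   CF        PV=CF/(1+0.01875)^t    t·PV
  1     1,156.25     1,134.9693     1,134.9693
  2     1,156.25     1,114.0803     2,228.1606
  3     1,156.25     1,093.5758     3,280.7273
  4     1,156.25     1,073.4486     4,293.7944
  5     1,156.25     1,053.6919     5,268.4594
  6     1,156.25     1,034.2988     6,205.7927
  7     1,156.25     1,015.2626     7,106.8383
  8    26,156.25    22,544.1832   180,353.4659
  Σ                 30,063.5106   209,872.2081
P = 30,063.5106; D_Mac = 6.98096 half-year periods = 3.49048 yrs; D_mod = 3.49048/(1+0.01875) = 3.42624 yrs.
ΔP/P ≈ -D_mod · Δy = -3.42624 × (+0.0225) = -0.077090 = -7.7090%.

-7.709%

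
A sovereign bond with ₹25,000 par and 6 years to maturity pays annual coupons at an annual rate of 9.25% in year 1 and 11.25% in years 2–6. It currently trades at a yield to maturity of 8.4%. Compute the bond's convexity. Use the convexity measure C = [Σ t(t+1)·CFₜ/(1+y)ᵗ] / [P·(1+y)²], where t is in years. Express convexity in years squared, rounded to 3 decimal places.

With y = 0.084:
  t   CF        PV=CF/(1+0.084)^t    t·PV        t(t+1)·PV
  1     2,312.50     2,133.3026     2,133.3026       4,266.6052
  2     2,812.50     2,393.5029     4,787.0059      14,361.0177
  3     2,812.50     2,208.0285     6,624.0856      26,496.3426
  4     2,812.50     2,036.9267     8,147.7068      40,738.5341
  5     2,812.50     1,879.0837     9,395.4184      56,372.5103
  6    27,812.50    17,142.1123   102,852.6736     719,968.7153
  Σ                 27,792.9567   133,940.1930     862,203.7252
P = 27,792.9567.
Convexity = Σ t(t+1)·PV / [P·(1+y)²] = 862,203.7252 / (27,792.9567 × 1.175056) = 26.40077.

26.401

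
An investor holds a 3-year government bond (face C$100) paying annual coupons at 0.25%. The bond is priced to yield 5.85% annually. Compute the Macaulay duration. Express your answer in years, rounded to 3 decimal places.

Periodic yield y = 0.0585. Discount each cash flow and weight by its year:
  t   CF        PV=CF/(1+0.0585)^t    t·PV
  1         0.25         0.2362         0.2362
  2         0.25         0.2231         0.4463
  3       100.25        84.5302       253.5905
  Σ                     84.9895       254.2730
Price P = Σ PV = 84.9895.
Macaulay duration = Σ(t·PV) / P = 254.2730 / 84.9895 = 2.99182 years.

2.992 years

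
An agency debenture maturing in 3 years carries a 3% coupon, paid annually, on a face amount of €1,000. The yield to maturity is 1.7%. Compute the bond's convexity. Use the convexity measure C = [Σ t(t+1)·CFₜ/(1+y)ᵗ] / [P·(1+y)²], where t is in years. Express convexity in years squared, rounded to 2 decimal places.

With y = 0.017:
  t   CF        PV=CF/(1+0.017)^t    t·PV        t(t+1)·PV
  1        30.00        29.4985        29.4985          58.9971
  2        30.00        29.0054        58.0109         174.0326
  3     1,030.00       979.2067     2,937.6200      11,750.4801
  Σ                  1,037.7106     3,025.1294      11,983.5098
P = 1,037.7106.
Convexity = Σ t(t+1)·PV / [P·(1+y)²] = 11,983.5098 / (1,037.7106 × 1.034289) = 11.16518.

11.17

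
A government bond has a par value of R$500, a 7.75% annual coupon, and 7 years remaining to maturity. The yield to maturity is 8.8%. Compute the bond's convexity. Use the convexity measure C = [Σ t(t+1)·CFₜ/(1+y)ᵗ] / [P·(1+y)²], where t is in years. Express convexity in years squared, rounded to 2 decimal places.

35.05

With y = 0.088:
  t   CF        PV=CF/(1+0.088)^t    t·PV        t(t+1)·PV
  1        38.75        35.6158        35.6158          71.2316
  2        38.75        32.7351        65.4702         196.4107
  3        38.75        30.0874        90.2623         361.0491
  4        38.75        27.6539       110.6155         553.0777
  5        38.75        25.4172       127.0859         762.5152
  6        38.75        23.3614       140.1682         981.1776
  7       538.75       298.5280     2,089.6957      16,717.5659
  Σ                    473.3987     2,658.9137      19,643.0277
P = 473.3987.
Convexity = Σ t(t+1)·PV / [P·(1+y)²] = 19,643.0277 / (473.3987 × 1.183744) = 35.05287.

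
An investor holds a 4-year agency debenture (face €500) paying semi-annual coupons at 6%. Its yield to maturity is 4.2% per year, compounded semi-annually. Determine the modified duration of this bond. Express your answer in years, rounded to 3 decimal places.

3.555 years

Periodic yield y = 0.021. First find Macaulay duration:
  t   CF        PV=CF/(1+0.021)^t    t·PV
  1        15.00        14.6915        14.6915
  2        15.00        14.3893        28.7786
  3        15.00        14.0933        42.2800
  4        15.00        13.8035        55.2139
  5        15.00        13.5196        67.5978
  6        15.00        13.2415        79.4489
  7        15.00        12.9691        90.7840
  8       515.00       436.1153     3,488.9222
  Σ                    532.8231     3,867.7168
P = 532.8231; Macaulay duration = 3,867.7168 / 532.8231 = 7.25891 half-year periods = 3.62946 years.
Modified duration = D_Mac / (1 + y) = 3.62946 / 1.021 = 3.55481 years.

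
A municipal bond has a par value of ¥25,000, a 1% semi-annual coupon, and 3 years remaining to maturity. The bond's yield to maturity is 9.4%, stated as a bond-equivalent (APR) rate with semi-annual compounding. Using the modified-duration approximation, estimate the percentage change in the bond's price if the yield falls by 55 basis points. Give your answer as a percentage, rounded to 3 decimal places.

+1.553%

Periodic yield y = 0.047. Modified duration first:
  t   CF        PV=CF/(1+0.047)^t    t·PV
  1       125.00       119.3887       119.3887
  2       125.00       114.0294       228.0587
  3       125.00       108.9106       326.7317
  4       125.00       104.0215       416.0862
  5       125.00        99.3520       496.7600
  6    25,125.00    19,073.3062   114,439.8370
  Σ                 19,619.0083   116,026.8623
P = 19,619.0083; D_Mac = 5.91400 half-year periods = 2.95700 yrs; D_mod = 2.95700/(1+0.047) = 2.82426 yrs.
ΔP/P ≈ -D_mod · Δy = -2.82426 × (-0.0055) = +0.015533 = +1.5533%.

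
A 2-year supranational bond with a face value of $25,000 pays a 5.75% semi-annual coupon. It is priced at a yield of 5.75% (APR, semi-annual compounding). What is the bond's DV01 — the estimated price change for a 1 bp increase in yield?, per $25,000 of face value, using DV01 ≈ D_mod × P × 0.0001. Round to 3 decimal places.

Periodic yield y = 0.02875.
  t   CF        PV=CF/(1+0.02875)^t    t·PV
  1       718.75       698.6634       698.6634
  2       718.75       679.1382     1,358.2764
  3       718.75       660.1586     1,980.4759
  4    25,718.75    22,962.0397    91,848.1589
  Σ                 25,000.0000    95,885.5747
P = 25,000.0000; D_Mac = 3.83542 half-year periods = 1.91771 yrs; D_mod = 1.86412 yrs.
DV01 ≈ 1.86412 × 25,000.0000 × 0.0001 = 4.660295.

$4.660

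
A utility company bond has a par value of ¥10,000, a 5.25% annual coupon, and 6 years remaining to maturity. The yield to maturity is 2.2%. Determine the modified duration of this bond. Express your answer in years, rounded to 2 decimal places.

Periodic yield y = 0.022. First find Macaulay duration:
  t   CF        PV=CF/(1+0.022)^t    t·PV
  1       525.00       513.6986       513.6986
  2       525.00       502.6405     1,005.2811
  3       525.00       491.8205     1,475.4615
  4       525.00       481.2334     1,924.9334
  5       525.00       470.8741     2,354.3706
  6    10,525.00     9,236.6977    55,420.1861
  Σ                 11,696.9648    62,693.9313
P = 11,696.9648; Macaulay duration = 62,693.9313 / 11,696.9648 = 5.35985 years.
Modified duration = D_Mac / (1 + y) = 5.35985 / 1.022 = 5.24447 years.

5.24 years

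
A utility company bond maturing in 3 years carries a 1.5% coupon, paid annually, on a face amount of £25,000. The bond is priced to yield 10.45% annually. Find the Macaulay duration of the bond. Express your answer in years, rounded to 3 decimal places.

Periodic yield y = 0.1045. Discount each cash flow and weight by its year:
  t   CF        PV=CF/(1+0.1045)^t    t·PV
  1       375.00       339.5201       339.5201
  2       375.00       307.3971       614.7943
  3    25,375.00    18,832.5396    56,497.6189
  Σ                 19,479.4569    57,451.9334
Price P = Σ PV = 19,479.4569.
Macaulay duration = Σ(t·PV) / P = 57,451.9334 / 19,479.4569 = 2.94936 years.

2.949 years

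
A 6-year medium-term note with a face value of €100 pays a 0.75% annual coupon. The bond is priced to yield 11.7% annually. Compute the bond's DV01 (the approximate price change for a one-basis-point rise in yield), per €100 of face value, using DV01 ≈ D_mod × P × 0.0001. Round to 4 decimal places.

Periodic yield y = 0.117.
  t   CF        PV=CF/(1+0.117)^t    t·PV
  1         0.75         0.6714         0.6714
  2         0.75         0.6011         1.2022
  3         0.75         0.5381         1.6144
  4         0.75         0.4818         1.9271
  5         0.75         0.4313         2.1566
  6       100.75        51.8712       311.2270
  Σ                     54.5950       318.7988
P = 54.5950; D_Mac = 5.83934 yrs; D_mod = 5.22770 yrs.
DV01 ≈ 5.22770 × 54.5950 × 0.0001 = 0.028541.

€0.0285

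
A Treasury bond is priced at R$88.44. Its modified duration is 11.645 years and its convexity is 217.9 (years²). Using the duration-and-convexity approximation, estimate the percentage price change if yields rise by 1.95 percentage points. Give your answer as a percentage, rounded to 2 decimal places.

-18.56%

Duration effect: -D_mod·Δy = -11.645 × (+0.0195) = -0.2270775
Convexity effect: ½·C·(Δy)² = 0.5 × 217.9 × (0.0195)² = +0.0414282375
ΔP/P ≈ -0.2270775 + 0.0414282375 = -0.1856492625
= -18.56492625%.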